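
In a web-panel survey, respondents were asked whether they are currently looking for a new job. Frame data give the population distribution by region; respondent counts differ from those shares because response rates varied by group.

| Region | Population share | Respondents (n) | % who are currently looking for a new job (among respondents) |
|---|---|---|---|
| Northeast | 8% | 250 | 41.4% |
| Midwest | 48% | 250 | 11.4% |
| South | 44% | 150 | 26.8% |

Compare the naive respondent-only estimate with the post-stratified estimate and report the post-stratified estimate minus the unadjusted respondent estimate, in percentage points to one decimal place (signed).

Naive respondent-only estimate (weights = respondent counts):
  (250/650)×41.4 + (250/650)×11.4 + (150/650)×26.8 = 26.4923%
Post-stratifying to population shares instead:
  0.08×41.4 + 0.48×11.4 + 0.44×26.8 = 20.576%
Difference = 20.576 − 26.4923 = -5.9163 pp.

-5.9 percentage points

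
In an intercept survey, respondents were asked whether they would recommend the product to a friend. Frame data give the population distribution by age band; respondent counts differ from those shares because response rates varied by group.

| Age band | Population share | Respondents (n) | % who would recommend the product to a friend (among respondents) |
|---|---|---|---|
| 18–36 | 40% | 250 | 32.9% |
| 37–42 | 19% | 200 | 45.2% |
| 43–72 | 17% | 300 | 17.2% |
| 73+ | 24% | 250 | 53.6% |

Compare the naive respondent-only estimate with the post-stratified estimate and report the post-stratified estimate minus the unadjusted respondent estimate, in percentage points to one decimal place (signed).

+1.7 percentage points

Naive respondent-only estimate (weights = respondent counts):
  (250/1000)×32.9 + (200/1000)×45.2 + (300/1000)×17.2 + (250/1000)×53.6 = 35.825%
Post-stratifying to population shares instead:
  0.4×32.9 + 0.19×45.2 + 0.17×17.2 + 0.24×53.6 = 37.536%
Difference = 37.536 − 35.825 = 1.711 pp.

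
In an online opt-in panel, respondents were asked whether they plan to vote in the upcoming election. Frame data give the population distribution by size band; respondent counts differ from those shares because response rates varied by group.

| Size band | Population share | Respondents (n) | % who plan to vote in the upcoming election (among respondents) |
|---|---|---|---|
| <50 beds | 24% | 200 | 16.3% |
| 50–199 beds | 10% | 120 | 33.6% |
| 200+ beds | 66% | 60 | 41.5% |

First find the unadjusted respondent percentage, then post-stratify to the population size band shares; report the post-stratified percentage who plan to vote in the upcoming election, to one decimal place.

34.7%

Without adjustment, the pooled respondent share is:
  (200/380)×16.3 + (120/380)×33.6 + (60/380)×41.5 = 25.7421%
Reweighting by population size band shares:
  0.24×16.3 + 0.1×33.6 + 0.66×41.5 = 34.662%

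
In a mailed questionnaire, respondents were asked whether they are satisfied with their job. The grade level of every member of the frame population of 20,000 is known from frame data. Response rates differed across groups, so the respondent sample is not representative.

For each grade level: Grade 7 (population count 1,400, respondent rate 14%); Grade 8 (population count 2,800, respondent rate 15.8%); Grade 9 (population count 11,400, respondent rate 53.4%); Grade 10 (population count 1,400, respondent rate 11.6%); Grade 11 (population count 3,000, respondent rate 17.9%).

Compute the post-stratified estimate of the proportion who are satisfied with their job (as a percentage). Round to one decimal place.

37.1%

Reweight to the known grade level distribution:
  Grade 7: (1,400/20,000) × 14 = 0.98
  Grade 8: (2,800/20,000) × 15.8 = 2.212
  Grade 9: (11,400/20,000) × 53.4 = 30.438
  Grade 10: (1,400/20,000) × 11.6 = 0.812
  Grade 11: (3,000/20,000) × 17.9 = 2.685
Post-stratified estimate = 37.127 → 37.1%.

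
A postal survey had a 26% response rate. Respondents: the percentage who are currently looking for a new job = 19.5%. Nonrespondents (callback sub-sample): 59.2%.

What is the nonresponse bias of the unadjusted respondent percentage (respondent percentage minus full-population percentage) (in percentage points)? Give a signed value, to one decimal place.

-29.4 percentage points

Nonresponse fraction = 1 − 0.26 = 0.74.
Bias = (nonresponse fraction) × (respondent percentage − nonrespondent percentage)
     = 0.74 × (19.5 − 59.2) = 0.74 × -39.7 = -29.378.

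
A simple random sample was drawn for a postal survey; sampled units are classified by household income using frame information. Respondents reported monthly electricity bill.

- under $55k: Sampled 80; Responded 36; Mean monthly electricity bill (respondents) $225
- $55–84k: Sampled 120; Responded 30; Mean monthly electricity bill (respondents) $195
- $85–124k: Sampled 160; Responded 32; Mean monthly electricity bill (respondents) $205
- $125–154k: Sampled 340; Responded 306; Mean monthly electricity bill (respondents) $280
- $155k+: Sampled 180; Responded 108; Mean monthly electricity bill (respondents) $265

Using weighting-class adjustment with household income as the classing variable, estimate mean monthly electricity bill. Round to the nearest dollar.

Response rates by class: under $55k 36/80 = 45%, $55–84k 30/120 = 25%, $85–124k 32/160 = 20%, $125–154k 306/340 = 90%, $155k+ 108/180 = 60%.
Weighting each respondent by the inverse class response rate inflates each class back to its sampled size, so the class weight is n_sampled:
  under $55k: 80 × 225 = 18,000
  $55–84k: 120 × 195 = 23,400
  $85–124k: 160 × 205 = 32,800
  $125–154k: 340 × 280 = 95,200
  $155k+: 180 × 265 = 47,700
Adjusted estimate = 217,100 / 880 = 246.705 → $247.

$247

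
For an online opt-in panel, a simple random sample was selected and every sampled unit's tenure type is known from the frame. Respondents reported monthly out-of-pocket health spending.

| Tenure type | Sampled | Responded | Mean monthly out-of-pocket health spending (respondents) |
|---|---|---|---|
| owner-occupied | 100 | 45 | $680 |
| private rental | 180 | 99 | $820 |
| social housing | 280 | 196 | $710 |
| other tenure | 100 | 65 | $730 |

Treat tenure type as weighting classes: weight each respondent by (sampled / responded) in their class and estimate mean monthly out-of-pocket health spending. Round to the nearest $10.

$740

Class response rates: owner-occupied 45/100 = 45%, private rental 99/180 = 55%, social housing 196/280 = 70%, other tenure 65/100 = 65%.
With weight = n_sampled/n_responded per class, the weighted class total is n_sampled:
  owner-occupied: 100 × 680 = 68,000
  private rental: 180 × 820 = 147,600
  social housing: 280 × 710 = 198,800
  other tenure: 100 × 730 = 73,000
Adjusted estimate = 487,400 / 660 = 738.485 → $740.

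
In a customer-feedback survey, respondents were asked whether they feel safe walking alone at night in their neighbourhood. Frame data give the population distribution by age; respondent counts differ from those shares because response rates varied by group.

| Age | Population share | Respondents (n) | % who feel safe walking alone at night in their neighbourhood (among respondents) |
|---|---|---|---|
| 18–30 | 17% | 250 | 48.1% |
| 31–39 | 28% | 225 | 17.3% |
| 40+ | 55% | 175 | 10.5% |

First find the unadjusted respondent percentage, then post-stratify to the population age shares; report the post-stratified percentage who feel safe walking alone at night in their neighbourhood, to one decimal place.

18.8%

Unadjusted (pooled respondent) estimate weights by respondent counts:
  (250/650)×48.1 + (225/650)×17.3 + (175/650)×10.5 = 27.3154%
Post-stratified estimate weights by population shares:
  0.17×48.1 + 0.28×17.3 + 0.55×10.5 = 18.796%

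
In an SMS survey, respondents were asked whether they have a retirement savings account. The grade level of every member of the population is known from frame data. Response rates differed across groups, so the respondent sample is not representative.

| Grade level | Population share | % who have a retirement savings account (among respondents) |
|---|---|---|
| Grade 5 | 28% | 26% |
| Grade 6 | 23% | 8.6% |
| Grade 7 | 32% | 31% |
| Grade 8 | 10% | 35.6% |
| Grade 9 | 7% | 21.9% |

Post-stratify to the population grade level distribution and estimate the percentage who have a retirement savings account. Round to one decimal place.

24.3%

Post-stratification weights by population share, not respondent share:
  Grade 5: 0.28 × 26 = 7.28
  Grade 6: 0.23 × 8.6 = 1.978
  Grade 7: 0.32 × 31 = 9.92
  Grade 8: 0.1 × 35.6 = 3.56
  Grade 9: 0.07 × 21.9 = 1.533
Post-stratified estimate = 24.271 → 24.3%.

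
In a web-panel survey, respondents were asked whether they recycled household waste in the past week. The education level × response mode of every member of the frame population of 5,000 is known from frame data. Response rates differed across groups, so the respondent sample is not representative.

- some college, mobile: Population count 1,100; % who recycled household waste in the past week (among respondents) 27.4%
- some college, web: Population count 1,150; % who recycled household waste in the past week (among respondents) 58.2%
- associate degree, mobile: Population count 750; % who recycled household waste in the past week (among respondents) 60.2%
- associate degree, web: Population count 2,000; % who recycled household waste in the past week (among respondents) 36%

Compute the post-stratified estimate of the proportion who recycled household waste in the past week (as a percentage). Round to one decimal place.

Each cell contributes population-share × respondent value:
  some college, mobile: (1,100/5,000) × 27.4 = 6.028
  some college, web: (1,150/5,000) × 58.2 = 13.386
  associate degree, mobile: (750/5,000) × 60.2 = 9.03
  associate degree, web: (2,000/5,000) × 36 = 14.4
Post-stratified estimate = 42.844 → 42.8%.

42.8%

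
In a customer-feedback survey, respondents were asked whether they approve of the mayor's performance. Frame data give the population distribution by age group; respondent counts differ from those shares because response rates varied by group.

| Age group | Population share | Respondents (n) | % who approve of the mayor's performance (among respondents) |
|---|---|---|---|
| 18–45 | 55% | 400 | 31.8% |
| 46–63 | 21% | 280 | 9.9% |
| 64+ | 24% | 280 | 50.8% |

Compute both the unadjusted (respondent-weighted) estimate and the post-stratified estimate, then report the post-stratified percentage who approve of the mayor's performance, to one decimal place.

31.8%

Naive respondent-only estimate (weights = respondent counts):
  (400/960)×31.8 + (280/960)×9.9 + (280/960)×50.8 = 30.9542%
Reweighting by population age group shares:
  0.55×31.8 + 0.21×9.9 + 0.24×50.8 = 31.761%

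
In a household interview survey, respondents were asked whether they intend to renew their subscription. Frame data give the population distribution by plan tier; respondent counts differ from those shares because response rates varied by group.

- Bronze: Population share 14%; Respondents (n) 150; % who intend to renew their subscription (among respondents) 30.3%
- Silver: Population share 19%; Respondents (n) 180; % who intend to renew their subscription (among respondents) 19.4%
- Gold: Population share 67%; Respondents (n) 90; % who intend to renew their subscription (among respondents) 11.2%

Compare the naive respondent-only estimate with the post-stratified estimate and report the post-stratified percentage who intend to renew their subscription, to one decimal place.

15.4%

Unadjusted (pooled respondent) estimate weights by respondent counts:
  (150/420)×30.3 + (180/420)×19.4 + (90/420)×11.2 = 21.5357%
Post-stratified estimate weights by population shares:
  0.14×30.3 + 0.19×19.4 + 0.67×11.2 = 15.432%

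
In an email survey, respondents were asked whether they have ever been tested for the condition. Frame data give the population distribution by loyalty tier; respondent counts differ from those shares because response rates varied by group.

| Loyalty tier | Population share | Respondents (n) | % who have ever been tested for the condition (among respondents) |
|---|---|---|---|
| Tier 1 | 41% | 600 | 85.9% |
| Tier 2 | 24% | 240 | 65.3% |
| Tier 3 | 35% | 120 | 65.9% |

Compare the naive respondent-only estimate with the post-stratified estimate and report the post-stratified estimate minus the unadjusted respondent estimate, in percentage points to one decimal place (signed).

-4.3 percentage points

Unadjusted (pooled respondent) estimate weights by respondent counts:
  (600/960)×85.9 + (240/960)×65.3 + (120/960)×65.9 = 78.25%
Post-stratifying to population shares instead:
  0.41×85.9 + 0.24×65.3 + 0.35×65.9 = 73.956%
Difference = 73.956 − 78.25 = -4.294 pp.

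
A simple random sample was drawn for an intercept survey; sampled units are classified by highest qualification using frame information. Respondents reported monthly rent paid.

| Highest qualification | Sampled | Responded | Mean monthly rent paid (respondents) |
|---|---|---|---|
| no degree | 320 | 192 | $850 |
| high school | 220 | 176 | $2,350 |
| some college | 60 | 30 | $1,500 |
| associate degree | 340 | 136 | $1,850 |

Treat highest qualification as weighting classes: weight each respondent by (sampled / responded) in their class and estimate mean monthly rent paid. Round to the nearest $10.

Class response rates: no degree 192/320 = 60%, high school 176/220 = 80%, some college 30/60 = 50%, associate degree 136/340 = 40%.
Weighting each respondent by the inverse class response rate inflates each class back to its sampled size, so the class weight is n_sampled:
  no degree: 320 × 850 = 272,000
  high school: 220 × 2350 = 517,000
  some college: 60 × 1500 = 90,000
  associate degree: 340 × 1850 = 629,000
Adjusted estimate = 1,508,000 / 940 = 1604.26 → $1,600.

$1,600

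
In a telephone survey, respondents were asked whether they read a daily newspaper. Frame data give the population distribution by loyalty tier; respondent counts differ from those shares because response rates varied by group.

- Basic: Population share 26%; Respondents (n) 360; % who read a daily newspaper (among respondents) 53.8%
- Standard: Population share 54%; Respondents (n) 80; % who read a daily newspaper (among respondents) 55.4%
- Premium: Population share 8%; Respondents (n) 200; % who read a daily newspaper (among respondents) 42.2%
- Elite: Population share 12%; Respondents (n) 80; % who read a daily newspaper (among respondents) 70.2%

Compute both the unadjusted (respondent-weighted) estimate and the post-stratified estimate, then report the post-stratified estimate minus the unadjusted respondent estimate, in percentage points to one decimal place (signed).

+3.1 percentage points

Naive respondent-only estimate (weights = respondent counts):
  (360/720)×53.8 + (80/720)×55.4 + (200/720)×42.2 + (80/720)×70.2 = 52.5778%
Reweighting by population loyalty tier shares:
  0.26×53.8 + 0.54×55.4 + 0.08×42.2 + 0.12×70.2 = 55.704%
Difference = 55.704 − 52.5778 = 3.1262 pp.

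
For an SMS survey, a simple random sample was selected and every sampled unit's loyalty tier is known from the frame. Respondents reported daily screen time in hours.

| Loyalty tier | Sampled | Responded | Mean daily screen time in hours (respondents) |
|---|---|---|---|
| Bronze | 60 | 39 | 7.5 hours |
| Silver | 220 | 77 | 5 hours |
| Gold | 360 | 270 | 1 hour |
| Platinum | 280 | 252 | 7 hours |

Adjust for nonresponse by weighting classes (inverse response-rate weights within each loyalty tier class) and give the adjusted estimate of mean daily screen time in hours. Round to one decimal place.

Response rates by class: Bronze 39/60 = 65%, Silver 77/220 = 35%, Gold 270/360 = 75%, Platinum 252/280 = 90%.
With weight = n_sampled/n_responded per class, the weighted class total is n_sampled:
  Bronze: 60 × 7.5 = 450
  Silver: 220 × 5 = 1100
  Gold: 360 × 1 = 360
  Platinum: 280 × 7 = 1960
Adjusted estimate = 3870 / 920 = 4.20652 → 4.2.

4.2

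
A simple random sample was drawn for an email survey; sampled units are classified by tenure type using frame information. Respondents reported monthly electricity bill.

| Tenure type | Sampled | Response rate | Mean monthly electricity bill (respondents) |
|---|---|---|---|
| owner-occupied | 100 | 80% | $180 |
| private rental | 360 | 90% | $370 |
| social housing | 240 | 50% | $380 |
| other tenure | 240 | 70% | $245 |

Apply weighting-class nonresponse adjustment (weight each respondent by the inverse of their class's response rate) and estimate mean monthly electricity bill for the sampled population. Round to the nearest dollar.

$320

Inverse-response-rate weighting restores each class to its sampled count, so class totals weight by n_sampled:
  owner-occupied: 100 × 180 = 18,000
  private rental: 360 × 370 = 133,200
  social housing: 240 × 380 = 91,200
  other tenure: 240 × 245 = 58,800
Adjusted estimate = 301,200 / 940 = 320.426 → $320.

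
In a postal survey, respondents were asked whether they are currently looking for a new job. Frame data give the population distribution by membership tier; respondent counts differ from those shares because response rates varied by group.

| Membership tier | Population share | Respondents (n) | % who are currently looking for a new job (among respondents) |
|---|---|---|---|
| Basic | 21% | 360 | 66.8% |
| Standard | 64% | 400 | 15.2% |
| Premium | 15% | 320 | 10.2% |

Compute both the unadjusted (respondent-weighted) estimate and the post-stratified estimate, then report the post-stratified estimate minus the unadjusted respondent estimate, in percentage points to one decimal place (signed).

-5.6 percentage points

Naive respondent-only estimate (weights = respondent counts):
  (360/1080)×66.8 + (400/1080)×15.2 + (320/1080)×10.2 = 30.9185%
Post-stratifying to population shares instead:
  0.21×66.8 + 0.64×15.2 + 0.15×10.2 = 25.286%
Difference = 25.286 − 30.9185 = -5.6325 pp.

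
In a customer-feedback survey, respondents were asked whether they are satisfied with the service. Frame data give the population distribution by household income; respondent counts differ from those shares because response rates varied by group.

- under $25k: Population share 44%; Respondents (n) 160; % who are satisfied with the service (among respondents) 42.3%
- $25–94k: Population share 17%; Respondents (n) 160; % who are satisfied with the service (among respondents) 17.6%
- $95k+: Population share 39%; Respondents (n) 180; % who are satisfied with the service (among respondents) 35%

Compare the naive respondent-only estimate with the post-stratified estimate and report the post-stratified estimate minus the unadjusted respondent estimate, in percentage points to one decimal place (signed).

+3.5 percentage points

Unadjusted (pooled respondent) estimate weights by respondent counts:
  (160/500)×42.3 + (160/500)×17.6 + (180/500)×35 = 31.768%
Post-stratifying to population shares instead:
  0.44×42.3 + 0.17×17.6 + 0.39×35 = 35.254%
Difference = 35.254 − 31.768 = 3.486 pp.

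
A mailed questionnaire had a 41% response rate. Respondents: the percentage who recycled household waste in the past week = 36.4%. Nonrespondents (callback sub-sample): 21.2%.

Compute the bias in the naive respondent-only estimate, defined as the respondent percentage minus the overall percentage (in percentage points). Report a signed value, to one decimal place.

Nonresponse fraction = 1 − 0.41 = 0.59.
Bias = (nonresponse fraction) × (respondent percentage − nonrespondent percentage)
     = 0.59 × (36.4 − 21.2) = 0.59 × 15.2 = 8.968.

+9.0 percentage points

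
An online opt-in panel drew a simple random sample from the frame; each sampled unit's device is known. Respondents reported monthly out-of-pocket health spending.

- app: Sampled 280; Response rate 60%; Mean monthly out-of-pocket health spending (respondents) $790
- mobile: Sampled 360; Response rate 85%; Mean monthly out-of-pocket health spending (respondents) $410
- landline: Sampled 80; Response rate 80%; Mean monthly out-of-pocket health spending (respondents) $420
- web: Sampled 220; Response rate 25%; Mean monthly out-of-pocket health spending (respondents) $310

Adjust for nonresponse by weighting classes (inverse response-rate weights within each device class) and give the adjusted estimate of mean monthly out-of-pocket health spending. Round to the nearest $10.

Weighting each respondent by the inverse class response rate inflates each class back to its sampled size, so the class weight is n_sampled:
  app: 280 × 790 = 221,200
  mobile: 360 × 410 = 147,600
  landline: 80 × 420 = 33,600
  web: 220 × 310 = 68,200
Adjusted estimate = 470,600 / 940 = 500.638 → $500.

$500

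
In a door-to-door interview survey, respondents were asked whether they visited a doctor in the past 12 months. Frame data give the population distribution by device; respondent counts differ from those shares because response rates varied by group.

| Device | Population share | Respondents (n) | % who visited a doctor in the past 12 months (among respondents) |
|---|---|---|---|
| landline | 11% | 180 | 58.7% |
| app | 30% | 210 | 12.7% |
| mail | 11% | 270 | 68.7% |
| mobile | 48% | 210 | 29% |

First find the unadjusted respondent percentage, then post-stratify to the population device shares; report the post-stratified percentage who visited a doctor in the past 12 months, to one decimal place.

31.7%

Unadjusted (pooled respondent) estimate weights by respondent counts:
  (180/870)×58.7 + (210/870)×12.7 + (270/870)×68.7 + (210/870)×29 = 43.531%
Post-stratified estimate weights by population shares:
  0.11×58.7 + 0.3×12.7 + 0.11×68.7 + 0.48×29 = 31.744%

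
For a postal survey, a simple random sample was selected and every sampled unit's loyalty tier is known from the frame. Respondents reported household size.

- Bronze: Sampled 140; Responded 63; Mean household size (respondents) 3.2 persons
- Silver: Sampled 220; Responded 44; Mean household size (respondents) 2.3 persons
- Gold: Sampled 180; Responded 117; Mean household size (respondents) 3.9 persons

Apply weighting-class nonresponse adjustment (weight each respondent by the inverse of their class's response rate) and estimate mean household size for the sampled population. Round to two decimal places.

3.07

Response rates by class: Bronze 63/140 = 45%, Silver 44/220 = 20%, Gold 117/180 = 65%.
Each respondent's weight = sampled/responded in their class; summing within a class gives n_sampled, so:
  Bronze: 140 × 3.2 = 448
  Silver: 220 × 2.3 = 506
  Gold: 180 × 3.9 = 702
Adjusted estimate = 1656 / 540 = 3.06667 → 3.07.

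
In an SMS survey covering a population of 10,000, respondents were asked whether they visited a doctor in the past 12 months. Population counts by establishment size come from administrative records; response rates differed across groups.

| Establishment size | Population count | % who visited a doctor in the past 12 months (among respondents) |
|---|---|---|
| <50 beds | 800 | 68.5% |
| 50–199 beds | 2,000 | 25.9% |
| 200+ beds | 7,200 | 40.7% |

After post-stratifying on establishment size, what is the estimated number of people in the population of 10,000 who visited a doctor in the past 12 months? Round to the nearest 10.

Estimated count per cell = population count × respondent percentage:
  <50 beds: 800 × 68.5% = 548
  50–199 beds: 2,000 × 25.9% = 518
  200+ beds: 7,200 × 40.7% = 2930.4
Estimated total = 3996.4 → 4,000.

4,000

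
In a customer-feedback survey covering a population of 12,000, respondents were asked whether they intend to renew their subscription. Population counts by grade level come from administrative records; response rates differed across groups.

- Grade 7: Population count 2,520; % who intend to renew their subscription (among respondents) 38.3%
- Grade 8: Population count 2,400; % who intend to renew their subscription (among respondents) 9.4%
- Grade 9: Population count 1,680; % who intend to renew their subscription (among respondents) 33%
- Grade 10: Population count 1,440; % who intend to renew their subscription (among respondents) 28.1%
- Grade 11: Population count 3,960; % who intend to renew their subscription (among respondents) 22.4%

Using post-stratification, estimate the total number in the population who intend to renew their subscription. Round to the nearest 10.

3,040

Each cell contributes its population count × the respondent rate:
  Grade 7: 2,520 × 38.3% = 965.16
  Grade 8: 2,400 × 9.4% = 225.6
  Grade 9: 1,680 × 33% = 554.4
  Grade 10: 1,440 × 28.1% = 404.64
  Grade 11: 3,960 × 22.4% = 887.04
Estimated total = 3036.84 → 3,040.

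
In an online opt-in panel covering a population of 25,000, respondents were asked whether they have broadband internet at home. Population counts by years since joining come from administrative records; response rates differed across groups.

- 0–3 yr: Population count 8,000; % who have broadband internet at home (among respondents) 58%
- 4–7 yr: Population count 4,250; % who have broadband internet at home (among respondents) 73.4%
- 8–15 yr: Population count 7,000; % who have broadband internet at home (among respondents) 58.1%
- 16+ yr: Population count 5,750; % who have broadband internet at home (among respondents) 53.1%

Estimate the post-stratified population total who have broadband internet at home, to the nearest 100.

Each cell contributes its population count × the respondent rate:
  0–3 yr: 8,000 × 58% = 4640
  4–7 yr: 4,250 × 73.4% = 3119.5
  8–15 yr: 7,000 × 58.1% = 4067
  16+ yr: 5,750 × 53.1% = 3053.25
Estimated total = 14879.8 → 14,900.

14,900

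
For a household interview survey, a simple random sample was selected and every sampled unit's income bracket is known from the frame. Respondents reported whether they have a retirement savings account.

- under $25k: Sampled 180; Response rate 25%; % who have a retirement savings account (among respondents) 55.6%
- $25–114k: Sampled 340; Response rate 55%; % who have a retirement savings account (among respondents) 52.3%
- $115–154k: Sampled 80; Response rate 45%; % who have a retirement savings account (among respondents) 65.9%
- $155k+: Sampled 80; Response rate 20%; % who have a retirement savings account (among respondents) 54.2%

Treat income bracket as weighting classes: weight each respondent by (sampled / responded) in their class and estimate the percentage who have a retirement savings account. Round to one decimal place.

Weighting each respondent by the inverse class response rate inflates each class back to its sampled size, so the class weight is n_sampled:
  under $25k: 180 × 55.6 = 10,008
  $25–114k: 340 × 52.3 = 17,782
  $115–154k: 80 × 65.9 = 5272
  $155k+: 80 × 54.2 = 4336
Adjusted estimate = 37,398 / 680 = 54.9971 → 55.0%.

55.0%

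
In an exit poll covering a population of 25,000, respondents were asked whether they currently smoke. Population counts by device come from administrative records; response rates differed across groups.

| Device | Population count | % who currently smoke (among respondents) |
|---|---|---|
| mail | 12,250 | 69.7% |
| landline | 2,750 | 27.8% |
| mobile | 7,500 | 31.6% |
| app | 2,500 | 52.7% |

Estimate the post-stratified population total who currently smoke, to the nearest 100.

Estimated count per cell = population count × respondent percentage:
  mail: 12,250 × 69.7% = 8538.25
  landline: 2,750 × 27.8% = 764.5
  mobile: 7,500 × 31.6% = 2370
  app: 2,500 × 52.7% = 1317.5
Estimated total = 12990.2 → 13,000.

13,000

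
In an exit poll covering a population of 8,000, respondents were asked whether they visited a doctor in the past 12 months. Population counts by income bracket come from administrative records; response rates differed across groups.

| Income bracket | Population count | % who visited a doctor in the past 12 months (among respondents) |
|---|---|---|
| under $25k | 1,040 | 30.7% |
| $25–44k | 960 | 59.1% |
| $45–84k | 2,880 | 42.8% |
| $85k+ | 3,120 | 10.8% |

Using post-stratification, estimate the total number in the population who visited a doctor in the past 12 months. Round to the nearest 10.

2,460

Apply each group's respondent rate to its population count:
  under $25k: 1,040 × 30.7% = 319.28
  $25–44k: 960 × 59.1% = 567.36
  $45–84k: 2,880 × 42.8% = 1232.64
  $85k+: 3,120 × 10.8% = 336.96
Estimated total = 2456.24 → 2,460.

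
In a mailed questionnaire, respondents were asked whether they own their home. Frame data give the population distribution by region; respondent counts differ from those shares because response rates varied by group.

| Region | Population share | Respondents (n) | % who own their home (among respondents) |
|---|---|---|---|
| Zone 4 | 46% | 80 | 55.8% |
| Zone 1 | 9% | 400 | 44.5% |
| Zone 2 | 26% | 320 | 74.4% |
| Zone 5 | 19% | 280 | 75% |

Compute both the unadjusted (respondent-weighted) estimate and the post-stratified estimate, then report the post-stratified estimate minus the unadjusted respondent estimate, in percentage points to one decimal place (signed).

Naive respondent-only estimate (weights = respondent counts):
  (80/1080)×55.8 + (400/1080)×44.5 + (320/1080)×74.4 + (280/1080)×75 = 62.1037%
Reweighting by population region shares:
  0.46×55.8 + 0.09×44.5 + 0.26×74.4 + 0.19×75 = 63.267%
Difference = 63.267 − 62.1037 = 1.1633 pp.

+1.2 percentage points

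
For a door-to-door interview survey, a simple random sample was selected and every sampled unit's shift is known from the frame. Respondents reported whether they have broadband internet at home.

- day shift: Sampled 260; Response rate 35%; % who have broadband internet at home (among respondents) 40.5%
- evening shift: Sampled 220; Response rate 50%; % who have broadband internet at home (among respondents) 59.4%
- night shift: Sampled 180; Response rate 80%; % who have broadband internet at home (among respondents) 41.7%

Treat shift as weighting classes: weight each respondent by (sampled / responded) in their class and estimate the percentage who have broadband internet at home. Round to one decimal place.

With weight = n_sampled/n_responded per class, the weighted class total is n_sampled:
  day shift: 260 × 40.5 = 10,530
  evening shift: 220 × 59.4 = 13,068
  night shift: 180 × 41.7 = 7506
Adjusted estimate = 31,104 / 660 = 47.1273 → 47.1%.

47.1%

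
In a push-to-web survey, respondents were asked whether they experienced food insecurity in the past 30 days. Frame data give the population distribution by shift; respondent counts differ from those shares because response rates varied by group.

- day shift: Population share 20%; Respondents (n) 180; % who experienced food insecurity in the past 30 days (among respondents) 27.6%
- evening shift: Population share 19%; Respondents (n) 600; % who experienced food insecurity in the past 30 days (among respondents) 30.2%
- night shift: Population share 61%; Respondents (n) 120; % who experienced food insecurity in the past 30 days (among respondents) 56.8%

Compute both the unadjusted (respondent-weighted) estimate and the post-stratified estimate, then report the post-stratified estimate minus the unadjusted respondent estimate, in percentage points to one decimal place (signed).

+12.7 percentage points

Unadjusted (pooled respondent) estimate weights by respondent counts:
  (180/900)×27.6 + (600/900)×30.2 + (120/900)×56.8 = 33.2267%
Reweighting by population shift shares:
  0.2×27.6 + 0.19×30.2 + 0.61×56.8 = 45.906%
Difference = 45.906 − 33.2267 = 12.6793 pp.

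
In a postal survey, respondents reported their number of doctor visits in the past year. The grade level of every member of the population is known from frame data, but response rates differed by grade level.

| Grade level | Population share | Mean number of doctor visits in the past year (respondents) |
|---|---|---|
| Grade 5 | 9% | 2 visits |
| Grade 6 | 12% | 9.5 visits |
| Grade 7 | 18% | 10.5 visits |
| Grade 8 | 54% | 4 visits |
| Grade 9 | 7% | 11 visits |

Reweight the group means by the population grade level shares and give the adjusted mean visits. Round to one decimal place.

6.1

Reweight to the known grade level distribution:
  Grade 5: 0.09 × 2 = 0.18
  Grade 6: 0.12 × 9.5 = 1.14
  Grade 7: 0.18 × 10.5 = 1.89
  Grade 8: 0.54 × 4 = 2.16
  Grade 9: 0.07 × 11 = 0.77
Post-stratified estimate = 6.14 → 6.1.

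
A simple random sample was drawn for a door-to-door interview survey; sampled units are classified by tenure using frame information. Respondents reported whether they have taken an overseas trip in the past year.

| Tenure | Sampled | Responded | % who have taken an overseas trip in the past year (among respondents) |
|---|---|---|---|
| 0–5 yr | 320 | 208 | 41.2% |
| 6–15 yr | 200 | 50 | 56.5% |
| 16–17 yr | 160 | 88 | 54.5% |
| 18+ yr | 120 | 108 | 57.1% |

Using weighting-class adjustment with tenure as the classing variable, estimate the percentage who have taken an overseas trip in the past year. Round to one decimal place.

Response rates by class: 0–5 yr 208/320 = 65%, 6–15 yr 50/200 = 25%, 16–17 yr 88/160 = 55%, 18+ yr 108/120 = 90%.
With weight = n_sampled/n_responded per class, the weighted class total is n_sampled:
  0–5 yr: 320 × 41.2 = 13,184
  6–15 yr: 200 × 56.5 = 11,300
  16–17 yr: 160 × 54.5 = 8720
  18+ yr: 120 × 57.1 = 6852
Adjusted estimate = 40,056 / 800 = 50.07 → 50.1%.

50.1%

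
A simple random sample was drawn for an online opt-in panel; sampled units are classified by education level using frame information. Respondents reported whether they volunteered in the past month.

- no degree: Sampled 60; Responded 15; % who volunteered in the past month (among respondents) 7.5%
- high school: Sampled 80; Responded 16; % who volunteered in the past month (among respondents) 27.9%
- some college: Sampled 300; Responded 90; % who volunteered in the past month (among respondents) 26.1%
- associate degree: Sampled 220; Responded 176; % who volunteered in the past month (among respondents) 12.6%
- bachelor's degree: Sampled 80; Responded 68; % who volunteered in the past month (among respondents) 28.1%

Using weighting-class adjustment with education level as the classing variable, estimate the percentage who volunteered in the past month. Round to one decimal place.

Class response rates: no degree 15/60 = 25%, high school 16/80 = 20%, some college 90/300 = 30%, associate degree 176/220 = 80%, bachelor's degree 68/80 = 85%.
With weight = n_sampled/n_responded per class, the weighted class total is n_sampled:
  no degree: 60 × 7.5 = 450
  high school: 80 × 27.9 = 2232
  some college: 300 × 26.1 = 7830
  associate degree: 220 × 12.6 = 2772
  bachelor's degree: 80 × 28.1 = 2248
Adjusted estimate = 15,532 / 740 = 20.9892 → 21.0%.

21.0%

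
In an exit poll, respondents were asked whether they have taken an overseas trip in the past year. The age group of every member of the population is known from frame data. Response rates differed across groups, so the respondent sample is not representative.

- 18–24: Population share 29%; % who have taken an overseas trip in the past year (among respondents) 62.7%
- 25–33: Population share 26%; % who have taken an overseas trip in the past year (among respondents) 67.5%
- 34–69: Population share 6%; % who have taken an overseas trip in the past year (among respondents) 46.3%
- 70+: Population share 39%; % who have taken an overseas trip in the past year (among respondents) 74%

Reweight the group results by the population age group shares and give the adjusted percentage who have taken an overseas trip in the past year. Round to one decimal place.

67.4%

Each cell contributes population-share × respondent value:
  18–24: 0.29 × 62.7 = 18.183
  25–33: 0.26 × 67.5 = 17.55
  34–69: 0.06 × 46.3 = 2.778
  70+: 0.39 × 74 = 28.86
Post-stratified estimate = 67.371 → 67.4%.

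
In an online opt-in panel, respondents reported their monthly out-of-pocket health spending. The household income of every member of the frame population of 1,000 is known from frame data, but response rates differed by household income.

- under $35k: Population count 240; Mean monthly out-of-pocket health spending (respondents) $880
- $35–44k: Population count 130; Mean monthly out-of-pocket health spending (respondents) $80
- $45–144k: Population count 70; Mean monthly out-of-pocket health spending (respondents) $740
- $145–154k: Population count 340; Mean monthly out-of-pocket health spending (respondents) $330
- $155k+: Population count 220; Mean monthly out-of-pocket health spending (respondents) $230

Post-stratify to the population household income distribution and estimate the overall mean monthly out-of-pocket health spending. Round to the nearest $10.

$440

Post-stratification weights by population share, not respondent share:
  under $35k: (240/1,000) × 880 = 211.2
  $35–44k: (130/1,000) × 80 = 10.4
  $45–144k: (70/1,000) × 740 = 51.8
  $145–154k: (340/1,000) × 330 = 112.2
  $155k+: (220/1,000) × 230 = 50.6
Post-stratified estimate = 436.2 → $440.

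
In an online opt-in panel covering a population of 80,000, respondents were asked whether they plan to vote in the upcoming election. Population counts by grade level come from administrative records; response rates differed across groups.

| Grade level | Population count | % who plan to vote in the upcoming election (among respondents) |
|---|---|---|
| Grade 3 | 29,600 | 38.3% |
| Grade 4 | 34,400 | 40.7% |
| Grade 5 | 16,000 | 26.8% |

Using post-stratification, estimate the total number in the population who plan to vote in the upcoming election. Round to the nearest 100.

Each cell contributes its population count × the respondent rate:
  Grade 3: 29,600 × 38.3% = 11336.8
  Grade 4: 34,400 × 40.7% = 14000.8
  Grade 5: 16,000 × 26.8% = 4288
Estimated total = 29625.6 → 29,600.

29,600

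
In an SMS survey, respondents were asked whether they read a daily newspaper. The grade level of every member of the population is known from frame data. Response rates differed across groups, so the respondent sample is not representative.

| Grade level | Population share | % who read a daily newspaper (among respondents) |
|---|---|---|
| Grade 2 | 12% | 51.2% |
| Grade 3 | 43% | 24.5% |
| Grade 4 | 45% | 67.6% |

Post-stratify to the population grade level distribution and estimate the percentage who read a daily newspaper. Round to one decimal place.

47.1%

Post-stratification weights by population share, not respondent share:
  Grade 2: 0.12 × 51.2 = 6.144
  Grade 3: 0.43 × 24.5 = 10.535
  Grade 4: 0.45 × 67.6 = 30.42
Post-stratified estimate = 47.099 → 47.1%.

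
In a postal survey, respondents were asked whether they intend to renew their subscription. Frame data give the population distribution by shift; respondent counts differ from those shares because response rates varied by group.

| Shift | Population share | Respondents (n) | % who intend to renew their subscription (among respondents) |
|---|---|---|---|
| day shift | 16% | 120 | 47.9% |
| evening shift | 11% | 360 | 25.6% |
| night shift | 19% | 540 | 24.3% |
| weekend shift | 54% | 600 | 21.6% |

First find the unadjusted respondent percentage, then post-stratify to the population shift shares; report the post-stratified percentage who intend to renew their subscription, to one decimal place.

26.8%

Without adjustment, the pooled respondent share is:
  (120/1620)×47.9 + (360/1620)×25.6 + (540/1620)×24.3 + (600/1620)×21.6 = 25.337%
Post-stratifying to population shares instead:
  0.16×47.9 + 0.11×25.6 + 0.19×24.3 + 0.54×21.6 = 26.761%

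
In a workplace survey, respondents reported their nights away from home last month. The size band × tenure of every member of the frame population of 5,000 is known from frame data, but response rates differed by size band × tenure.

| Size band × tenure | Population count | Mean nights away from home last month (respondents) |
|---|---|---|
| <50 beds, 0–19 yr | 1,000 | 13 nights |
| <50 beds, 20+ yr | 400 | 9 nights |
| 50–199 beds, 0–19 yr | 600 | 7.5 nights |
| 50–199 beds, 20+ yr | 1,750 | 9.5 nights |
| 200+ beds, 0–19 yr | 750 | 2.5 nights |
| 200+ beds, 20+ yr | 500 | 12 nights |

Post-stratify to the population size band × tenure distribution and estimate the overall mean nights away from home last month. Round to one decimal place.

Each cell contributes population-share × respondent value:
  <50 beds, 0–19 yr: (1,000/5,000) × 13 = 2.6
  <50 beds, 20+ yr: (400/5,000) × 9 = 0.72
  50–199 beds, 0–19 yr: (600/5,000) × 7.5 = 0.9
  50–199 beds, 20+ yr: (1,750/5,000) × 9.5 = 3.325
  200+ beds, 0–19 yr: (750/5,000) × 2.5 = 0.375
  200+ beds, 20+ yr: (500/5,000) × 12 = 1.2
Post-stratified estimate = 9.12 → 9.1.

9.1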